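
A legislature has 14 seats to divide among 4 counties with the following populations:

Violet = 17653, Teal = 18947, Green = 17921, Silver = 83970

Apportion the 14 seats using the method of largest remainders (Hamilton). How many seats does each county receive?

Violet: 2; Teal: 2; Green: 2; Silver: 8

The standard divisor is 138491/14 ≈ 9892.214.
Standard quotas: Violet 1.7845, Teal 1.9153, Green 1.8116, Silver 8.4885.
Lower quotas: Violet 1, Teal 1, Green 1, Silver 8 (sum 11, leaving 3 seats).
Remainders in descending order: Teal 0.9153, Green 0.8116, Violet 0.7845, Silver 0.4885.
Largest remainders: Teal, Green, Violet receive the extra seats.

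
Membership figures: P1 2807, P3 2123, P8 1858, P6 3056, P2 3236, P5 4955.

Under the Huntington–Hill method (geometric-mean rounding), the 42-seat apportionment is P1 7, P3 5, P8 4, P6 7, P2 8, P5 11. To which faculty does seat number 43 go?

Priority for the next seat is population ÷ (√(s·(s+1))).
Priorities: P1 375.101, P3 387.605, P8 415.461, P6 408.375, P2 381.366, P5 431.277.
Highest priority: P5.

P5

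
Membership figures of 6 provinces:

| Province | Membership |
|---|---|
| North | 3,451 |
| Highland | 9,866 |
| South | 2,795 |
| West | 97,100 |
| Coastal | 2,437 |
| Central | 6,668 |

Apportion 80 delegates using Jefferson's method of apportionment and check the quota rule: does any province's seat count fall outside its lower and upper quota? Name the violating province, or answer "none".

West

Standard quotas: North 2.257, Highland 6.453, South 1.828, West 63.507, Coastal 1.594, Central 4.361.
Jefferson allocation: North 2, Highland 6, South 1, West 66, Coastal 1, Central 4.
West has quota 63.507 (lower 63, upper 64) but receives 66 — outside the quota interval.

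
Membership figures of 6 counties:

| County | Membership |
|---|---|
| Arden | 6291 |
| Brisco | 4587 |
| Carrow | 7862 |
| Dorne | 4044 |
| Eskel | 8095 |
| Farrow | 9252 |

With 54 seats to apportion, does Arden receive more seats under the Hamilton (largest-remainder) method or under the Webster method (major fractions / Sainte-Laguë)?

Hamilton: Arden 9, Brisco 6, Carrow 11, Dorne 5, Eskel 11, Farrow 12.
Webster: Arden 8, Brisco 6, Carrow 11, Dorne 5, Eskel 11, Farrow 13.
Arden gets 9 under Hamilton and 8 under Webster.

Hamilton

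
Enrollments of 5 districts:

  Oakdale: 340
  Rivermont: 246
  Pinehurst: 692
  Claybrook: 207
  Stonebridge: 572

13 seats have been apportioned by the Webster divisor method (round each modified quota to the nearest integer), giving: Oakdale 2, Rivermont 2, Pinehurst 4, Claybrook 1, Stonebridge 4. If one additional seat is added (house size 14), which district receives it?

Pinehurst

Priority for the next seat is population ÷ (current seats + 0.5).
Priorities: Oakdale 136.000, Rivermont 98.400, Pinehurst 153.778, Claybrook 138.000, Stonebridge 127.111.
Highest priority: Pinehurst.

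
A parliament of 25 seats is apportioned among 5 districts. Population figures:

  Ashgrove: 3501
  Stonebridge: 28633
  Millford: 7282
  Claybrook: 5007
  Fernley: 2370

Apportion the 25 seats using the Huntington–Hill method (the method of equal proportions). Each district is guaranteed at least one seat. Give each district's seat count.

With divisor 1912: modified quotas Ashgrove 1.831, Stonebridge 14.975, Millford 3.809, Claybrook 2.619, Fernley 1.240.
Geometric-mean thresholds: Ashgrove √(1·2)=1.414, Stonebridge √(14·15)=14.491, Millford √(3·4)=3.464, Claybrook √(2·3)=2.449, Fernley √(1·2)=1.414.
Each quota rounded against its threshold gives Ashgrove 2, Stonebridge 15, Millford 4, Claybrook 3, Fernley 1 (total 25).

Ashgrove 2; Stonebridge 15; Millford 4; Claybrook 3; Fernley 1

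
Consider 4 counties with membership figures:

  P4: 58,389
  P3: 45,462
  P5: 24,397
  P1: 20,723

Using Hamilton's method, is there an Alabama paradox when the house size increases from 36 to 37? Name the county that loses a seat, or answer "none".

At 36 seats: P4 14, P3 11, P5 6, P1 5.
At 37 seats: P4 15, P3 11, P5 6, P1 5.
No county's allocation decreased.

none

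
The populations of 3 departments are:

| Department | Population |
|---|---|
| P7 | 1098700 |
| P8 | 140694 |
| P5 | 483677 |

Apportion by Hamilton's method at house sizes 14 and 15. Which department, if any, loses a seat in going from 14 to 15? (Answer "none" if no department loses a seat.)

At 14 seats: P7 9, P8 1, P5 4.
At 15 seats: P7 10, P8 1, P5 4.
No department's allocation decreased.

none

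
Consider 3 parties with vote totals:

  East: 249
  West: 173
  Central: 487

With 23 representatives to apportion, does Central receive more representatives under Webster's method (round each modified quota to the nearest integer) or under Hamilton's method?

Webster: East 6, West 4, Central 13.
Hamilton: East 6, West 5, Central 12.
Central gets 13 under Webster and 12 under Hamilton.

Webster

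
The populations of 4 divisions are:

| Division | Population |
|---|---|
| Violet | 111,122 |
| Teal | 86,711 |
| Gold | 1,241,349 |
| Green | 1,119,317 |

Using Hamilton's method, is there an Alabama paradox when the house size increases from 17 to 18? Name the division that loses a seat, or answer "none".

Teal

At 17 seats: Violet 1, Teal 1, Gold 8, Green 7.
At 18 seats: Violet 1, Teal 0, Gold 9, Green 8.
Teal drops from 1 to 0.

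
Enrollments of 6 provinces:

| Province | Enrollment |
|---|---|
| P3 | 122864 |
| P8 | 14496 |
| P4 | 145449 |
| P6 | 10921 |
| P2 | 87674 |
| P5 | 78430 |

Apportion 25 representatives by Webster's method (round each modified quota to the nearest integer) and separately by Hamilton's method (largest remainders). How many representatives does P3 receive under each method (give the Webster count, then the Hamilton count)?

6 and 7

Webster: P3 6, P8 1, P4 8, P6 1, P2 5, P5 4.
Hamilton: P3 7, P8 1, P4 8, P6 0, P2 5, P5 4.
P3 gets 6 under Webster and 7 under Hamilton.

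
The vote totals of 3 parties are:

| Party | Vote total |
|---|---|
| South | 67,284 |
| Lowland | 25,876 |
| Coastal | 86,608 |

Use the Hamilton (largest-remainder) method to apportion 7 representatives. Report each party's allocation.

Total 179768; standard divisor 179768/7 ≈ 25681.143.
Standard quotas: South 2.6200, Lowland 1.0076, Coastal 3.3724.
Lower quotas: South 2, Lowland 1, Coastal 3 (sum 6, leaving 1 seat).
Remainders in descending order: South 0.6200, Coastal 0.3724, Lowland 0.0076.
The surplus seat goes to South.

South 3, Lowland 1, Coastal 3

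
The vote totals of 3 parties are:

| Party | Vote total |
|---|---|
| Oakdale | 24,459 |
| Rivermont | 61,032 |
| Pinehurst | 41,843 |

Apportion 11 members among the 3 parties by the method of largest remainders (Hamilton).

Standard divisor: 127334 ÷ 11 ≈ 11575.818.
Standard quotas: Oakdale 2.1129, Rivermont 5.2724, Pinehurst 3.6147.
Lower quotas: Oakdale 2, Rivermont 5, Pinehurst 3 (sum 10, leaving 1 seat).
Remainders in descending order: Pinehurst 0.6147, Rivermont 0.2724, Oakdale 0.1129.
The surplus seat goes to Pinehurst.

Oakdale 2, Rivermont 5, Pinehurst 4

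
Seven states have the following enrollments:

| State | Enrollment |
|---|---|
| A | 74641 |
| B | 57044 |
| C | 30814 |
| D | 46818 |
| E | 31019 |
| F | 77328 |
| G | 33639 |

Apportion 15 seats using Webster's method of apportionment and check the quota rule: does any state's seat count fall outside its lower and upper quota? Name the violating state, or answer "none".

Standard quotas: A 3.187, B 2.436, C 1.316, D 1.999, E 1.324, F 3.302, G 1.436.
Webster allocation: A 3, B 3, C 1, D 2, E 1, F 3, G 2.
Every allocation lies between the lower and upper quota.

none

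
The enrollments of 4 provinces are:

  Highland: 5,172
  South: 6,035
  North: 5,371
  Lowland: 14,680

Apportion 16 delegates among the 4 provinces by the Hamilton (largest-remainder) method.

Highland=3, South=3, North=3, Lowland=7

The standard divisor is 31258/16 ≈ 1953.625.
Standard quotas: Highland 2.6474, South 3.0891, North 2.7492, Lowland 7.5142.
Lower quotas: Highland 2, South 3, North 2, Lowland 7 (sum 14, leaving 2 seats).
Remainders in descending order: North 0.7492, Highland 0.6474, Lowland 0.5142, South 0.0891.
The surplus seats go to North, Highland.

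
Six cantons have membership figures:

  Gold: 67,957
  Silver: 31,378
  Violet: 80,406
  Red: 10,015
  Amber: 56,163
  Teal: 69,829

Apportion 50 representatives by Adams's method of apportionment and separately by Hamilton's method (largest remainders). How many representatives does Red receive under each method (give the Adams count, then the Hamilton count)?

Adams: Gold 11, Silver 5, Violet 12, Red 2, Amber 9, Teal 11.
Hamilton: Gold 11, Silver 5, Violet 13, Red 1, Amber 9, Teal 11.
Red gets 2 under Adams and 1 under Hamilton.

2 and 1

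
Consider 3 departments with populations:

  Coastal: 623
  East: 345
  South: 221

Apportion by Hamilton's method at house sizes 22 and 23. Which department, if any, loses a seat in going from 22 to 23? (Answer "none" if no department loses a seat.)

none

At 22 seats: Coastal 12, East 6, South 4.
At 23 seats: Coastal 12, East 7, South 4.
No department's allocation decreased.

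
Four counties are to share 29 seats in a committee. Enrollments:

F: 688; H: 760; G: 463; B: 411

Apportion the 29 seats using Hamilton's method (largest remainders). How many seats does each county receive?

The standard divisor is 2322/29 ≈ 80.069.
Standard quotas: F 8.593, H 9.492, G 5.783, B 5.133.
Lower quotas: F 8, H 9, G 5, B 5 (sum 27, leaving 2 seats).
Remainders in descending order: G 0.783, F 0.593, H 0.492, B 0.133.
Largest remainders: G, F receive the extra seats.

F 9, H 9, G 6, B 5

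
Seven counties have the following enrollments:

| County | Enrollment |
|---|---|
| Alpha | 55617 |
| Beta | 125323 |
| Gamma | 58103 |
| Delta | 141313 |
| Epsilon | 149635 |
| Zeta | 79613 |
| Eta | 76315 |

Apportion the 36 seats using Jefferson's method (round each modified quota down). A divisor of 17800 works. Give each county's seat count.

Alpha 3; Beta 7; Gamma 3; Delta 7; Epsilon 8; Zeta 4; Eta 4

With modified divisor 17800: modified quotas Alpha 3.125, Beta 7.041, Gamma 3.264, Delta 7.939, Epsilon 8.406, Zeta 4.473, Eta 4.287.
Rounding down: Alpha 3, Beta 7, Gamma 3, Delta 7, Epsilon 8, Zeta 4, Eta 4 (total 36).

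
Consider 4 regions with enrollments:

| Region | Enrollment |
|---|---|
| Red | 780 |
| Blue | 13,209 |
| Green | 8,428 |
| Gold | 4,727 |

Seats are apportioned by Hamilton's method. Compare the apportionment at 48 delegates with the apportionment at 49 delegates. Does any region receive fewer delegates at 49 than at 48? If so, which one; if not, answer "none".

Red

At 48 seats: Red 2, Blue 23, Green 15, Gold 8.
At 49 seats: Red 1, Blue 24, Green 15, Gold 9.
Red drops from 2 to 1.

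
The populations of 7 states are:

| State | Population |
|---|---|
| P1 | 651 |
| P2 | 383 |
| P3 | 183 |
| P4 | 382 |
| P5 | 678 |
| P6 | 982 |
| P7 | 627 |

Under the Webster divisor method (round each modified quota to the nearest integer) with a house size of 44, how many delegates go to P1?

8

Standard divisor 3886/44 ≈ 88.318; standard quotas: P1 7.371, P2 4.337, P3 2.072, P4 4.325, P5 7.677, P6 11.119, P7 7.099.
Rounding to the nearest integer gives 7, 4, 2, 4, 8, 11, 7 = 43 seats, so the divisor must be adjusted.
With modified divisor 86: modified quotas P1 7.570, P2 4.453, P3 2.128, P4 4.442, P5 7.884, P6 11.419, P7 7.291.
Rounding to the nearest integer: P1 8, P2 4, P3 2, P4 4, P5 8, P6 11, P7 7 (total 44).
P1 receives 8.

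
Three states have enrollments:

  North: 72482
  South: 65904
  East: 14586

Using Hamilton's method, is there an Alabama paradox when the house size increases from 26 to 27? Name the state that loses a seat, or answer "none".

At 26 seats: North 12, South 11, East 3.
At 27 seats: North 13, South 12, East 2.
East drops from 3 to 2.

East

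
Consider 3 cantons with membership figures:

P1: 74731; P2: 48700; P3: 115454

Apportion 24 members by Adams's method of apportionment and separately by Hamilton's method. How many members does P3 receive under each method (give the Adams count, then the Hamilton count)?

Adams: P1 8, P2 5, P3 11.
Hamilton: P1 7, P2 5, P3 12.
P3 gets 11 under Adams and 12 under Hamilton.

11 and 12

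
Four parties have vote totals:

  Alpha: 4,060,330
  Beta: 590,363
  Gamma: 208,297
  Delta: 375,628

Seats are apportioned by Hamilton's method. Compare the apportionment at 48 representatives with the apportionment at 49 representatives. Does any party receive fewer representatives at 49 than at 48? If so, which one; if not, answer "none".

Delta

At 48 seats: Alpha 37, Beta 5, Gamma 2, Delta 4.
At 49 seats: Alpha 38, Beta 6, Gamma 2, Delta 3.
Delta drops from 4 to 3.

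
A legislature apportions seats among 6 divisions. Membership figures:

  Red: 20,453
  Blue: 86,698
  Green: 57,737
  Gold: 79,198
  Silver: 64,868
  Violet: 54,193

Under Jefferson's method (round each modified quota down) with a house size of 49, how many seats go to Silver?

9

Standard divisor 363147/49 ≈ 7411.163; standard quotas: Red 2.760, Blue 11.698, Green 7.791, Gold 10.686, Silver 8.753, Violet 7.312.
Rounding down gives 2, 11, 7, 10, 8, 7 = 45 seats, so the divisor must be adjusted.
With modified divisor 7000: modified quotas Red 2.922, Blue 12.385, Green 8.248, Gold 11.314, Silver 9.267, Violet 7.742.
Rounding down: Red 2, Blue 12, Green 8, Gold 11, Silver 9, Violet 7 (total 49).
Silver receives 9.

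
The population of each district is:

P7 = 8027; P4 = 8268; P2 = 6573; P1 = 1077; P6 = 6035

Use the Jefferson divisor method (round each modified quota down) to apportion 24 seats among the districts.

Standard divisor 29980/24 ≈ 1249.167; standard quotas: P7 6.426, P4 6.619, P2 5.262, P1 0.862, P6 4.831.
Rounding down gives 6, 6, 5, 0, 4 = 21 seats, so the divisor must be adjusted.
With modified divisor 1100: modified quotas P7 7.297, P4 7.516, P2 5.975, P1 0.979, P6 5.486.
Rounding down: P7 7, P4 7, P2 5, P1 0, P6 5 (total 24).

P7: 7, P4: 7, P2: 5, P1: 0, P6: 5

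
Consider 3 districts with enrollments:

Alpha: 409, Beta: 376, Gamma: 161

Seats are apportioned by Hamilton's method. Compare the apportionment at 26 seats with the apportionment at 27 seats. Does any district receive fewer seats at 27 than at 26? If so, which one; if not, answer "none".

Gamma

At 26 seats: Alpha 11, Beta 10, Gamma 5.
At 27 seats: Alpha 12, Beta 11, Gamma 4.
Gamma drops from 5 to 4.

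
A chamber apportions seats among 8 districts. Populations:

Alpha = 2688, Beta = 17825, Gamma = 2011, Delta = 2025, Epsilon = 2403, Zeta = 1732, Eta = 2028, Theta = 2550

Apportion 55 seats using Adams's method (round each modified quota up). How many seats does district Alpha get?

Standard divisor 33262/55 ≈ 604.764; standard quotas: Alpha 4.445, Beta 29.474, Gamma 3.325, Delta 3.348, Epsilon 3.973, Zeta 2.864, Eta 3.353, Theta 4.217.
Rounding up gives 5, 30, 4, 4, 4, 3, 4, 5 = 59 seats, so the divisor must be adjusted.
With modified divisor 665: modified quotas Alpha 4.042, Beta 26.805, Gamma 3.024, Delta 3.045, Epsilon 3.614, Zeta 2.605, Eta 3.050, Theta 3.835.
Rounding up: Alpha 5, Beta 27, Gamma 4, Delta 4, Epsilon 4, Zeta 3, Eta 4, Theta 4 (total 55).
Alpha receives 5.

5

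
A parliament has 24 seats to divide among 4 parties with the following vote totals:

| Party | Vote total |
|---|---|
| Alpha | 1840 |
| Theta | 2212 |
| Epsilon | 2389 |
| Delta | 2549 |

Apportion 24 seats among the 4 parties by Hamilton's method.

Total 8990; standard divisor 8990/24 ≈ 374.583.
Standard quotas: Alpha 4.912, Theta 5.905, Epsilon 6.378, Delta 6.805.
Lower quotas: Alpha 4, Theta 5, Epsilon 6, Delta 6 (sum 21, leaving 3 seats).
Remainders in descending order: Alpha 0.912, Theta 0.905, Delta 0.805, Epsilon 0.378.
The surplus seats go to Alpha, Theta, Delta.

Alpha=5, Theta=6, Epsilon=6, Delta=7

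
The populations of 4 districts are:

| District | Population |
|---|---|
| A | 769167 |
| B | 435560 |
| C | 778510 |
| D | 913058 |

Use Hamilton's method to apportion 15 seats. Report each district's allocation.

A=4, B=2, C=4, D=5

Total 2896295; standard divisor 2896295/15 ≈ 193086.333.
Standard quotas: A 3.9835, B 2.2558, C 4.0319, D 4.7288.
Lower quotas: A 3, B 2, C 4, D 4 (sum 13, leaving 2 seats).
Remainders in descending order: A 0.9835, D 0.7288, B 0.2558, C 0.0319.
Largest remainders: A, D receive the extra seats.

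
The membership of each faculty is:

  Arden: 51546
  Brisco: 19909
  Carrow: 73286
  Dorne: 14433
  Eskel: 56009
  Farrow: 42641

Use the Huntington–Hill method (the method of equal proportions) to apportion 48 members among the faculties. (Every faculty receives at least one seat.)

With divisor 5433: modified quotas Arden 9.488, Brisco 3.664, Carrow 13.489, Dorne 2.657, Eskel 10.309, Farrow 7.849.
Geometric-mean thresholds: Arden √(9·10)=9.487, Brisco √(3·4)=3.464, Carrow √(13·14)=13.491, Dorne √(2·3)=2.449, Eskel √(10·11)=10.488, Farrow √(7·8)=7.483.
Each quota rounded against its threshold gives Arden 10, Brisco 4, Carrow 13, Dorne 3, Eskel 10, Farrow 8 (total 48).

Arden 10, Brisco 4, Carrow 13, Dorne 3, Eskel 10, Farrow 8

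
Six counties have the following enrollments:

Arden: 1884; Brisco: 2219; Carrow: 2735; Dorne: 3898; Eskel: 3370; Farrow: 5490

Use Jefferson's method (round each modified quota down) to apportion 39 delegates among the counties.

Standard divisor 19596/39 ≈ 502.462; standard quotas: Arden 3.750, Brisco 4.416, Carrow 5.443, Dorne 7.758, Eskel 6.707, Farrow 10.926.
Rounding down gives 3, 4, 5, 7, 6, 10 = 35 seats, so the divisor must be adjusted.
With modified divisor 460: modified quotas Arden 4.096, Brisco 4.824, Carrow 5.946, Dorne 8.474, Eskel 7.326, Farrow 11.935.
Rounding down: Arden 4, Brisco 4, Carrow 5, Dorne 8, Eskel 7, Farrow 11 (total 39).

Arden 4, Brisco 4, Carrow 5, Dorne 8, Eskel 7, Farrow 11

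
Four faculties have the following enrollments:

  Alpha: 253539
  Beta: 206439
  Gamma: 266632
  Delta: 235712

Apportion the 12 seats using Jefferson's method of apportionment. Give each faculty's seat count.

Alpha 3, Beta 3, Gamma 3, Delta 3

Standard divisor 962322/12 ≈ 80193.5; standard quotas: Alpha 3.162, Beta 2.574, Gamma 3.325, Delta 2.939.
Rounding down gives 3, 2, 3, 2 = 10 seats, so the divisor must be adjusted.
With modified divisor 67700: modified quotas Alpha 3.745, Beta 3.049, Gamma 3.938, Delta 3.482.
Rounding down: Alpha 3, Beta 3, Gamma 3, Delta 3 (total 12).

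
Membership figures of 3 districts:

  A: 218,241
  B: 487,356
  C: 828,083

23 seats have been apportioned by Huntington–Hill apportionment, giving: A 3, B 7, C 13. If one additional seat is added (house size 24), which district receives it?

B

Priority for the next seat is population ÷ (√(s·(s+1))).
Priorities: A 63000.750, B 65125.685, C 61381.596.
Highest priority: B.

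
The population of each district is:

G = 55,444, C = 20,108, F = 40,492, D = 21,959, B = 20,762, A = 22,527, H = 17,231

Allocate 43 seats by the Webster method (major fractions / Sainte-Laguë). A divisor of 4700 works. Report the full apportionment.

G: 12, C: 4, F: 9, D: 5, B: 4, A: 5, H: 4

With modified divisor 4700: modified quotas G 11.797, C 4.278, F 8.615, D 4.672, B 4.417, A 4.793, H 3.666.
Rounding to the nearest integer: G 12, C 4, F 9, D 5, B 4, A 5, H 4 (total 43).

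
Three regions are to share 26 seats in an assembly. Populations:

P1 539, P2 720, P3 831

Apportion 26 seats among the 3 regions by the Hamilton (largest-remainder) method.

P1 7, P2 9, P3 10

Total 2090; standard divisor 2090/26 ≈ 80.385.
Standard quotas: P1 6.705, P2 8.957, P3 10.338.
Lower quotas: P1 6, P2 8, P3 10 (sum 24, leaving 2 seats).
Remainders in descending order: P2 0.957, P1 0.705, P3 0.338.
Largest remainders: P2, P1 receive the extra seats.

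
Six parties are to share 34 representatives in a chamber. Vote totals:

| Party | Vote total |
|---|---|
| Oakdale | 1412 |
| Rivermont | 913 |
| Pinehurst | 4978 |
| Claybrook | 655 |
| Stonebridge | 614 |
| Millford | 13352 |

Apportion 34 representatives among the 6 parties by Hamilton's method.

Total 21924; standard divisor 21924/34 ≈ 644.824.
Standard quotas: Oakdale 2.1897, Rivermont 1.4159, Pinehurst 7.7199, Claybrook 1.0158, Stonebridge 0.9522, Millford 20.7064.
Lower quotas: Oakdale 2, Rivermont 1, Pinehurst 7, Claybrook 1, Stonebridge 0, Millford 20 (sum 31, leaving 3 seats).
Remainders in descending order: Stonebridge 0.9522, Pinehurst 0.7199, Millford 0.7064, Rivermont 0.4159, Oakdale 0.1897, Claybrook 0.0158.
Largest remainders: Stonebridge, Pinehurst, Millford receive the extra seats.

Oakdale=2, Rivermont=1, Pinehurst=8, Claybrook=1, Stonebridge=1, Millford=21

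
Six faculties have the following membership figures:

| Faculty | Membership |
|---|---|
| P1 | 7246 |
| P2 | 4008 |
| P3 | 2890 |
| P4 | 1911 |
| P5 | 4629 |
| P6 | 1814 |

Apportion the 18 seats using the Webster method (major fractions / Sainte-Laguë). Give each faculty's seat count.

Standard divisor 22498/18 ≈ 1249.889; standard quotas: P1 5.797, P2 3.207, P3 2.312, P4 1.529, P5 3.704, P6 1.451.
Rounding to the nearest integer gives P1 6, P2 3, P3 2, P4 2, P5 4, P6 1 — total 18, matching the house size, so no adjustment is needed.

P1 6, P2 3, P3 2, P4 2, P5 4, P6 1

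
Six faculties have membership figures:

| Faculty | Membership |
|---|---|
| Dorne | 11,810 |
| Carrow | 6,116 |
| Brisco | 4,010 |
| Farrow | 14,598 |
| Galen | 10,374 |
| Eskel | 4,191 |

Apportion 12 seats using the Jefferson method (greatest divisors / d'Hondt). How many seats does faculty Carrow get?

1

Standard divisor 51099/12 ≈ 4258.25; standard quotas: Dorne 2.773, Carrow 1.436, Brisco 0.942, Farrow 3.428, Galen 2.436, Eskel 0.984.
Rounding down gives 2, 1, 0, 3, 2, 0 = 8 seats, so the divisor must be adjusted.
With modified divisor 3600: modified quotas Dorne 3.281, Carrow 1.699, Brisco 1.114, Farrow 4.055, Galen 2.882, Eskel 1.164.
Rounding down: Dorne 3, Carrow 1, Brisco 1, Farrow 4, Galen 2, Eskel 1 (total 12).
Carrow receives 1.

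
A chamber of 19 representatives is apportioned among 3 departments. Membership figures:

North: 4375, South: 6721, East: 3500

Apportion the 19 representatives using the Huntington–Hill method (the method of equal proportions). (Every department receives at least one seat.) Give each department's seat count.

North 6, South 9, East 4

With divisor 787: modified quotas North 5.559, South 8.540, East 4.447.
Geometric-mean thresholds: North √(5·6)=5.477, South √(8·9)=8.485, East √(4·5)=4.472.
Each quota rounded against its threshold gives North 6, South 9, East 4 (total 19).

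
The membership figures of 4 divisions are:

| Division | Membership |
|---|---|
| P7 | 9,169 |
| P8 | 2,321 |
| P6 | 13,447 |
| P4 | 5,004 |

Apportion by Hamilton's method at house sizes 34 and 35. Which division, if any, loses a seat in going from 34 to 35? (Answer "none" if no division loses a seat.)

At 34 seats: P7 10, P8 3, P6 15, P4 6.
At 35 seats: P7 11, P8 2, P6 16, P4 6.
P8 drops from 3 to 2.

P8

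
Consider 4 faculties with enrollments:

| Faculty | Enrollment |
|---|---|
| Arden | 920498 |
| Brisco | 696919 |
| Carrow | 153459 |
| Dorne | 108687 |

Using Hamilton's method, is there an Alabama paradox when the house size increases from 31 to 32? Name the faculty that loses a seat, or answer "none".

At 31 seats: Arden 15, Brisco 11, Carrow 3, Dorne 2.
At 32 seats: Arden 16, Brisco 12, Carrow 2, Dorne 2.
Carrow drops from 3 to 2.

Carrow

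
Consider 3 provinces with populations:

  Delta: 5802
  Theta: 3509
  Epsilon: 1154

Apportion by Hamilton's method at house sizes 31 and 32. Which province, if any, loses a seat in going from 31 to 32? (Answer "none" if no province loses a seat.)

Epsilon

At 31 seats: Delta 17, Theta 10, Epsilon 4.
At 32 seats: Delta 18, Theta 11, Epsilon 3.
Epsilon drops from 4 to 3.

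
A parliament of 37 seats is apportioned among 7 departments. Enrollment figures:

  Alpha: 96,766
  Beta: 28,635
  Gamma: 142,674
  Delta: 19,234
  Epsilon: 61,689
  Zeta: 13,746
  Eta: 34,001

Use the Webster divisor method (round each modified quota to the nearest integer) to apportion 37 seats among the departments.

Standard divisor 396745/37 ≈ 10722.838; standard quotas: Alpha 9.024, Beta 2.670, Gamma 13.306, Delta 1.794, Epsilon 5.753, Zeta 1.282, Eta 3.171.
Rounding to the nearest integer gives Alpha 9, Beta 3, Gamma 13, Delta 2, Epsilon 6, Zeta 1, Eta 3 — total 37, matching the house size, so no adjustment is needed.

Alpha: 9, Beta: 3, Gamma: 13, Delta: 2, Epsilon: 6, Zeta: 1, Eta: 3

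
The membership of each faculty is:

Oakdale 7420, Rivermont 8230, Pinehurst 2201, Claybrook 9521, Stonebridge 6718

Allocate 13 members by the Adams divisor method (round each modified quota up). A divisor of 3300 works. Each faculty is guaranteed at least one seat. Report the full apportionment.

With modified divisor 3300: modified quotas Oakdale 2.248, Rivermont 2.494, Pinehurst 0.667, Claybrook 2.885, Stonebridge 2.036.
Rounding up: Oakdale 3, Rivermont 3, Pinehurst 1, Claybrook 3, Stonebridge 3 (total 13).

Oakdale 3, Rivermont 3, Pinehurst 1, Claybrook 3, Stonebridge 3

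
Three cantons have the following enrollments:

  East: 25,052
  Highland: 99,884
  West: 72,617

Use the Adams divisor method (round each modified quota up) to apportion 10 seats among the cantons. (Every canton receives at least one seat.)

Standard divisor 197553/10 ≈ 19755.3; standard quotas: East 1.268, Highland 5.056, West 3.676.
Rounding up gives 2, 6, 4 = 12 seats, so the divisor must be adjusted.
With modified divisor 24435.3: modified quotas East 1.025, Highland 4.088, West 2.972.
Rounding up: East 2, Highland 5, West 3 (total 10).

East 2; Highland 5; West 3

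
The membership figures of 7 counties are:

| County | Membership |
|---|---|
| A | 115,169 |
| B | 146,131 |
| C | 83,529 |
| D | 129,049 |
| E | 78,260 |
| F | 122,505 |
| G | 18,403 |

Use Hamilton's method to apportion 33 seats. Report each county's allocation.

A 5, B 7, C 4, D 6, E 4, F 6, G 1

The standard divisor is 693046/33 ≈ 21001.394.
Standard quotas: A 5.4839, B 6.9582, C 3.9773, D 6.1448, E 3.7264, F 5.8332, G 0.8763.
Lower quotas: A 5, B 6, C 3, D 6, E 3, F 5, G 0 (sum 28, leaving 5 seats).
Remainders in descending order: C 0.9773, B 0.9582, G 0.8763, F 0.8332, E 0.7264, A 0.4839, D 0.1448.
The surplus seats go to C, B, G, F, E.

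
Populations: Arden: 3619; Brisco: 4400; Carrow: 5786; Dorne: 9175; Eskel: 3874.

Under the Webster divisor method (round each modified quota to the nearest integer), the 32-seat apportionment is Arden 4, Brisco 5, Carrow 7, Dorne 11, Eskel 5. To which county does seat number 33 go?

Arden

Priority for the next seat is population ÷ (current seats + 0.5).
Priorities: Arden 804.222, Brisco 800.000, Carrow 771.467, Dorne 797.826, Eskel 704.364.
Highest priority: Arden.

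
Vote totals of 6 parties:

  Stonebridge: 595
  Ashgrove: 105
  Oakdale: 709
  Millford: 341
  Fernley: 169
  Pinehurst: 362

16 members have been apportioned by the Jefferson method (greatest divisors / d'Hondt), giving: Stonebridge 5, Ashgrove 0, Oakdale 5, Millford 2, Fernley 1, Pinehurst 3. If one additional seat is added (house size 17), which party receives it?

Priority for the next seat is population ÷ (current seats + 1).
Priorities: Stonebridge 99.167, Ashgrove 105.000, Oakdale 118.167, Millford 113.667, Fernley 84.500, Pinehurst 90.500.
Highest priority: Oakdale.

Oakdale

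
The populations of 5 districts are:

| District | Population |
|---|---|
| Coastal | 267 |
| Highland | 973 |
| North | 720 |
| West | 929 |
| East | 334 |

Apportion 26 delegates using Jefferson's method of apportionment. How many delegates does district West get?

8

Standard divisor 3223/26 ≈ 123.962; standard quotas: Coastal 2.154, Highland 7.849, North 5.808, West 7.494, East 2.694.
Rounding down gives 2, 7, 5, 7, 2 = 23 seats, so the divisor must be adjusted.
With modified divisor 114: modified quotas Coastal 2.342, Highland 8.535, North 6.316, West 8.149, East 2.930.
Rounding down: Coastal 2, Highland 8, North 6, West 8, East 2 (total 26).
West receives 8.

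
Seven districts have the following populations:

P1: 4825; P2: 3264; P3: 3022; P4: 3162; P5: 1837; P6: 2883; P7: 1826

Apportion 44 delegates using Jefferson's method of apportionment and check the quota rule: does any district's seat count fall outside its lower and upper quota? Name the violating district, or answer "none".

Standard quotas: P1 10.197, P2 6.898, P3 6.387, P4 6.683, P5 3.882, P6 6.093, P7 3.859.
Jefferson allocation: P1 10, P2 7, P3 6, P4 7, P5 4, P6 6, P7 4.
Every allocation lies between the lower and upper quota.

none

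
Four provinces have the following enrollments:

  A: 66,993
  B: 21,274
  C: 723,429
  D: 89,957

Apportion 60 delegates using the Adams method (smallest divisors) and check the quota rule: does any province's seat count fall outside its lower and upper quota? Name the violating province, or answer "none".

C

Standard quotas: A 4.458, B 1.416, C 48.140, D 5.986.
Adams allocation: A 5, B 2, C 47, D 6.
C has quota 48.140 (lower 48, upper 49) but receives 47 — outside the quota interval.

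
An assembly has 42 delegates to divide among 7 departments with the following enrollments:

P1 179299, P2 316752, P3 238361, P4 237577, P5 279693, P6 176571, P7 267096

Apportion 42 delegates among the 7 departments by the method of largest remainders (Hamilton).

P1: 4; P2: 8; P3: 6; P4: 6; P5: 7; P6: 4; P7: 7

The standard divisor is 1695349/42 ≈ 40365.452.
Standard quotas: P1 4.4419, P2 7.8471, P3 5.9051, P4 5.8857, P5 6.9290, P6 4.3743, P7 6.6169.
Lower quotas: P1 4, P2 7, P3 5, P4 5, P5 6, P6 4, P7 6 (sum 37, leaving 5 seats).
Remainders in descending order: P5 0.9290, P3 0.9051, P4 0.8857, P2 0.8471, P7 0.6169, P1 0.4419, P6 0.3743.
The surplus seats go to P5, P3, P4, P2, P7.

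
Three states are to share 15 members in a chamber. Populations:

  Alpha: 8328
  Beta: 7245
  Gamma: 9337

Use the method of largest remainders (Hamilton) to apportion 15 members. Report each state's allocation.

Alpha 5, Beta 4, Gamma 6

Total 24910; standard divisor 24910/15 ≈ 1660.667.
Standard quotas: Alpha 5.0149, Beta 4.3627, Gamma 5.6224.
Lower quotas: Alpha 5, Beta 4, Gamma 5 (sum 14, leaving 1 seat).
Remainders in descending order: Gamma 0.6224, Beta 0.3627, Alpha 0.0149.
The surplus seat goes to Gamma.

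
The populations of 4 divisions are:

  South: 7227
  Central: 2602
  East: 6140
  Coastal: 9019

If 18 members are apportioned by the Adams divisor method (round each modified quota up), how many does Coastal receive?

Standard divisor 24988/18 ≈ 1388.222; standard quotas: South 5.206, Central 1.874, East 4.423, Coastal 6.497.
Rounding up gives 6, 2, 5, 7 = 20 seats, so the divisor must be adjusted.
With modified divisor 1520: modified quotas South 4.755, Central 1.712, East 4.039, Coastal 5.934.
Rounding up: South 5, Central 2, East 5, Coastal 6 (total 18).
Coastal receives 6.

6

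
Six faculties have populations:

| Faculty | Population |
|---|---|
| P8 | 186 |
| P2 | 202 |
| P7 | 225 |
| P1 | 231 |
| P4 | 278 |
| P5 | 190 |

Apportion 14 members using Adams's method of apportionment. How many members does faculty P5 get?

Standard divisor 1312/14 ≈ 93.714; standard quotas: P8 1.985, P2 2.155, P7 2.401, P1 2.465, P4 2.966, P5 2.027.
Rounding up gives 2, 3, 3, 3, 3, 3 = 17 seats, so the divisor must be adjusted.
With modified divisor 114: modified quotas P8 1.632, P2 1.772, P7 1.974, P1 2.026, P4 2.439, P5 1.667.
Rounding up: P8 2, P2 2, P7 2, P1 3, P4 3, P5 2 (total 14).
P5 receives 2.

2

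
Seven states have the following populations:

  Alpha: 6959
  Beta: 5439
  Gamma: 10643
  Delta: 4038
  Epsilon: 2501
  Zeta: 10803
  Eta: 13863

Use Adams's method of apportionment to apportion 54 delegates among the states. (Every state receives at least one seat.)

Standard divisor 54246/54 ≈ 1004.556; standard quotas: Alpha 6.927, Beta 5.414, Gamma 10.595, Delta 4.020, Epsilon 2.490, Zeta 10.754, Eta 13.800.
Rounding up gives 7, 6, 11, 5, 3, 11, 14 = 57 seats, so the divisor must be adjusted.
With modified divisor 1070: modified quotas Alpha 6.504, Beta 5.083, Gamma 9.947, Delta 3.774, Epsilon 2.337, Zeta 10.096, Eta 12.956.
Rounding up: Alpha 7, Beta 6, Gamma 10, Delta 4, Epsilon 3, Zeta 11, Eta 13 (total 54).

Alpha: 7; Beta: 6; Gamma: 10; Delta: 4; Epsilon: 3; Zeta: 11; Eta: 13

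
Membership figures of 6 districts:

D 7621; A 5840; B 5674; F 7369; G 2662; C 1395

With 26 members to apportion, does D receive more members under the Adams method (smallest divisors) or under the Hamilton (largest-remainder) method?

Adams: D 6, A 5, B 5, F 6, G 2, C 2.
Hamilton: D 7, A 5, B 5, F 6, G 2, C 1.
D gets 6 under Adams and 7 under Hamilton.

Hamilton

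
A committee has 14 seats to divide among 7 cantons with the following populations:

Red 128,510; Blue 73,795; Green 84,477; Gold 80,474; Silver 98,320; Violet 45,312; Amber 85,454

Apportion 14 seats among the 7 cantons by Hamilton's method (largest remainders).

Standard divisor: 596342 ÷ 14 ≈ 42595.857.
Standard quotas: Red 3.0170, Blue 1.7324, Green 1.9832, Gold 1.8892, Silver 2.3082, Violet 1.0638, Amber 2.0062.
Lower quotas: Red 3, Blue 1, Green 1, Gold 1, Silver 2, Violet 1, Amber 2 (sum 11, leaving 3 seats).
Remainders in descending order: Green 0.9832, Gold 0.8892, Blue 0.7324, Silver 0.3082, Violet 0.0638, Red 0.0170, Amber 0.0062.
The surplus seats go to Green, Gold, Blue.

Red 3, Blue 2, Green 2, Gold 2, Silver 2, Violet 1, Amber 2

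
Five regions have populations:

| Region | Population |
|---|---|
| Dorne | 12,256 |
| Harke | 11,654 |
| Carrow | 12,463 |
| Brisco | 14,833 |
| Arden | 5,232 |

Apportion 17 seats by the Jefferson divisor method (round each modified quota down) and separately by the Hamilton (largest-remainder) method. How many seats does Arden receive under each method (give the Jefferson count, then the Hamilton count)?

1 and 2

Jefferson: Dorne 4, Harke 3, Carrow 4, Brisco 5, Arden 1.
Hamilton: Dorne 4, Harke 3, Carrow 4, Brisco 4, Arden 2.
Arden gets 1 under Jefferson and 2 under Hamilton.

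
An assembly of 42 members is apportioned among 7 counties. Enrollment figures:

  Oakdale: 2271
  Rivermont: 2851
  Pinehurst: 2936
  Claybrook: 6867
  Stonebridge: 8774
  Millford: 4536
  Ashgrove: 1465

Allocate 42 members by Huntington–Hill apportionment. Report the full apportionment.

Oakdale=3, Rivermont=4, Pinehurst=4, Claybrook=10, Stonebridge=13, Millford=6, Ashgrove=2

With divisor 701: modified quotas Oakdale 3.240, Rivermont 4.067, Pinehurst 4.188, Claybrook 9.796, Stonebridge 12.516, Millford 6.471, Ashgrove 2.090.
Geometric-mean thresholds: Oakdale √(3·4)=3.464, Rivermont √(4·5)=4.472, Pinehurst √(4·5)=4.472, Claybrook √(9·10)=9.487, Stonebridge √(12·13)=12.490, Millford √(6·7)=6.481, Ashgrove √(2·3)=2.449.
Each quota rounded against its threshold gives Oakdale 3, Rivermont 4, Pinehurst 4, Claybrook 10, Stonebridge 13, Millford 6, Ashgrove 2 (total 42).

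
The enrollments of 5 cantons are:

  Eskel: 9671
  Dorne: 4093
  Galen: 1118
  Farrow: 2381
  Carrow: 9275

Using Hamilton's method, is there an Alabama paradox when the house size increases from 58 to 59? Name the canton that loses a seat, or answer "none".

At 58 seats: Eskel 21, Dorne 9, Galen 3, Farrow 5, Carrow 20.
At 59 seats: Eskel 22, Dorne 9, Galen 2, Farrow 5, Carrow 21.
Galen drops from 3 to 2.

Galen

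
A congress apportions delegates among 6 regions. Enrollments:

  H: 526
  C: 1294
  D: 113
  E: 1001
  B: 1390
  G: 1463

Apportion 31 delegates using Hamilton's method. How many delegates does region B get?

7

Standard divisor: 5787 ÷ 31 ≈ 186.677.
Standard quotas: H 2.818, C 6.932, D 0.605, E 5.362, B 7.446, G 7.837.
Lower quotas: H 2, C 6, D 0, E 5, B 7, G 7 (sum 27, leaving 4 seats).
Remainders in descending order: C 0.932, G 0.837, H 0.818, D 0.605, B 0.446, E 0.362.
Largest remainders: C, G, H, D receive the extra seats.
B receives 7.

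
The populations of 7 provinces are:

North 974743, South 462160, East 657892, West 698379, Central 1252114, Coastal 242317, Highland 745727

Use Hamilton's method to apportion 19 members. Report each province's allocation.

North 4; South 2; East 2; West 2; Central 5; Coastal 1; Highland 3

Standard divisor: 5033332 ÷ 19 ≈ 264912.211.
Standard quotas: North 3.6795, South 1.7446, East 2.4834, West 2.6363, Central 4.7265, Coastal 0.9147, Highland 2.8150.
Lower quotas: North 3, South 1, East 2, West 2, Central 4, Coastal 0, Highland 2 (sum 14, leaving 5 seats).
Remainders in descending order: Coastal 0.9147, Highland 0.8150, South 0.7446, Central 0.7265, North 0.6795, West 0.6363, East 0.4834.
Largest remainders: Coastal, Highland, South, Central, North receive the extra seats.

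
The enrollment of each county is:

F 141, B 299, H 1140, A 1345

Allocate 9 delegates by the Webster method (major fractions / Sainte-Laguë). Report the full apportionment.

F: 0, B: 1, H: 4, A: 4

Standard divisor 2925/9 ≈ 325; standard quotas: F 0.434, B 0.920, H 3.508, A 4.138.
Rounding to the nearest integer gives F 0, B 1, H 4, A 4 — total 9, matching the house size, so no adjustment is needed.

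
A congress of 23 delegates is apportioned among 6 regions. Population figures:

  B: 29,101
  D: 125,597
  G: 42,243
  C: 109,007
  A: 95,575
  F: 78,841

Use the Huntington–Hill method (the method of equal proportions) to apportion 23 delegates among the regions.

With divisor 20974: modified quotas B 1.387, D 5.988, G 2.014, C 5.197, A 4.557, F 3.759.
Geometric-mean thresholds: B √(1·2)=1.414, D √(5·6)=5.477, G √(2·3)=2.449, C √(5·6)=5.477, A √(4·5)=4.472, F √(3·4)=3.464.
Each quota rounded against its threshold gives B 1, D 6, G 2, C 5, A 5, F 4 (total 23).

B 1, D 6, G 2, C 5, A 5, F 4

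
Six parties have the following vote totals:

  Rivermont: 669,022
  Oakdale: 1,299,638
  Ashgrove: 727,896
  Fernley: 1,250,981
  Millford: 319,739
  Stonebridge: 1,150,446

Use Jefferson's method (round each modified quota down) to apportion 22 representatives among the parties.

Standard divisor 5417722/22 ≈ 246260.091; standard quotas: Rivermont 2.717, Oakdale 5.278, Ashgrove 2.956, Fernley 5.080, Millford 1.298, Stonebridge 4.672.
Rounding down gives 2, 5, 2, 5, 1, 4 = 19 seats, so the divisor must be adjusted.
With modified divisor 219800: modified quotas Rivermont 3.044, Oakdale 5.913, Ashgrove 3.312, Fernley 5.691, Millford 1.455, Stonebridge 5.234.
Rounding down: Rivermont 3, Oakdale 5, Ashgrove 3, Fernley 5, Millford 1, Stonebridge 5 (total 22).

Rivermont: 3; Oakdale: 5; Ashgrove: 3; Fernley: 5; Millford: 1; Stonebridge: 5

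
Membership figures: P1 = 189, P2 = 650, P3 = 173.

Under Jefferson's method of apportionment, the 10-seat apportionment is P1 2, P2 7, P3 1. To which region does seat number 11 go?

Priority for the next seat is population ÷ (current seats + 1).
Priorities: P1 63.000, P2 81.250, P3 86.500.
Highest priority: P3.

P3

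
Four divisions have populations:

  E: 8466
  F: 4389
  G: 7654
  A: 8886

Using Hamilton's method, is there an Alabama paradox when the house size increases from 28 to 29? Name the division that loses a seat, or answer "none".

none

At 28 seats: E 8, F 4, G 7, A 9.
At 29 seats: E 8, F 4, G 8, A 9.
No division's allocation decreased.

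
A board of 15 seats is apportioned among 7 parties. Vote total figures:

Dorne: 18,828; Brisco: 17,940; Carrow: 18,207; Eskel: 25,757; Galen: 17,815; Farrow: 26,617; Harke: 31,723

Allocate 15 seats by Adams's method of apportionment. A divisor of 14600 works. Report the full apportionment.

With modified divisor 14600: modified quotas Dorne 1.290, Brisco 1.229, Carrow 1.247, Eskel 1.764, Galen 1.220, Farrow 1.823, Harke 2.173.
Rounding up: Dorne 2, Brisco 2, Carrow 2, Eskel 2, Galen 2, Farrow 2, Harke 3 (total 15).

Dorne=2; Brisco=2; Carrow=2; Eskel=2; Galen=2; Farrow=2; Harke=3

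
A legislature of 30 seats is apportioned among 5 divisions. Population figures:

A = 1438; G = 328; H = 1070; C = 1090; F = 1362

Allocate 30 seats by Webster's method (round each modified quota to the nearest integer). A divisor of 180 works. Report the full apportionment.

With modified divisor 180: modified quotas A 7.989, G 1.822, H 5.944, C 6.056, F 7.567.
Rounding to the nearest integer: A 8, G 2, H 6, C 6, F 8 (total 30).

A=8; G=2; H=6; C=6; F=8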